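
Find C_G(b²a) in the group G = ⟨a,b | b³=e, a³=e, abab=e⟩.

⟨b²a⟩ ⊆ C_G(b²a) since powers of b²a commute with b²a; so |C_G(b²a)| ≥ |⟨b²a⟩| = 3.
By orbit–stabilizer, |C_G(b²a)| = |G| / |conj. class of b²a| = 12 / 4 = 3.
The 3 elements commuting with b²a are {e, a²b, b²a}.

Answer: {e, a²b, b²a}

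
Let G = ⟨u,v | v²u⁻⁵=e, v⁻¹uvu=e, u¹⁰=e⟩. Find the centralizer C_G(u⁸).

⟨u⁸⟩ ⊆ C_G(u⁸) since powers of u⁸ commute with u⁸; so |C_G(u⁸)| ≥ |⟨u⁸⟩| = 5.
By orbit–stabilizer, |C_G(u⁸)| = |G| / |conj. class of u⁸| = 20 / 2 = 10.
The 10 elements commuting with u⁸ are {e, u, u², u³, u⁴, u⁵, u⁶, u⁷, u⁸, u⁹}.

Answer: {e, u, u², u³, u⁴, u⁵, u⁶, u⁷, u⁸, u⁹}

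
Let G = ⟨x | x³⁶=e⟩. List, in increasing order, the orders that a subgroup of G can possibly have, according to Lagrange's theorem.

|G| = 36 = 2² · 3². By Lagrange's theorem the order of any subgroup divides 36; the divisors of 36 are 1, 2, 3, 4, 6, 9, 12, 18, 36.

Answer: 1, 2, 3, 4, 6, 9, 12, 18, 36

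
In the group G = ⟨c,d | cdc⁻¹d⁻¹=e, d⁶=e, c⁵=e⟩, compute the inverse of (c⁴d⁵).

The order of (c⁴d⁵) is 30 (smallest k with (c⁴d⁵)ᵏ = e), so (c⁴d⁵)⁻¹ = (c⁴d⁵)²⁹ = cd.
Check: (c⁴d⁵) · (cd) → (c⁴d⁵) · c = d⁵;   (d⁵) · d = e, giving e as required.

Answer: cd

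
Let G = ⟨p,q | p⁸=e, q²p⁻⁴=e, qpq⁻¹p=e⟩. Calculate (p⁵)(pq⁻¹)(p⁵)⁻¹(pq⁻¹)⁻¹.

[(p⁵), (pq⁻¹)] = (p⁵)·(pq⁻¹)·(p⁵)⁻¹·(pq⁻¹)⁻¹.
  (p⁵) · (pq⁻¹) = p²q
  (p²q) · (p³) = p³q⁻¹
  (p³q⁻¹) · (pq) = p²

Answer: p²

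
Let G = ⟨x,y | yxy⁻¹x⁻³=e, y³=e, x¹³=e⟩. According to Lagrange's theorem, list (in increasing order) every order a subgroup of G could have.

|G| = 39 = 3 · 13. By Lagrange's theorem the order of any subgroup divides 39; the divisors of 39 are 1, 3, 13, 39.

Answer: 1, 3, 13, 39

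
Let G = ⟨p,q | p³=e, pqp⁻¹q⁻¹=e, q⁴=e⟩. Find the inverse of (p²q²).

The order of (p²q²) is 6 (smallest k with (p²q²)ᵏ = e), so (p²q²)⁻¹ = (p²q²)⁵ = pq².
Check: (p²q²) · (pq²) → (p²q²) · p = q²;   (q²) · q² = e, giving e as required.

Answer: pq²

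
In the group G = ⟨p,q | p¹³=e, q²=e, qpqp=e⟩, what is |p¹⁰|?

Compute successive powers until reaching e:
  (p¹⁰)¹ = p¹⁰, (p¹⁰)² = p⁷, (p¹⁰)³ = p⁴, (p¹⁰)⁴ = p, (p¹⁰)⁵ = p¹¹, (p¹⁰)⁶ = p⁸, (p¹⁰)⁷ = p⁵, (p¹⁰)⁸ = p², (p¹⁰)⁹ = p¹², (p¹⁰)¹⁰ = p⁹, (p¹⁰)¹¹ = p⁶, (p¹⁰)¹² = p³, (p¹⁰)¹³ = e.
The smallest positive k with (p¹⁰)ᵏ = e is 13.

Answer: 13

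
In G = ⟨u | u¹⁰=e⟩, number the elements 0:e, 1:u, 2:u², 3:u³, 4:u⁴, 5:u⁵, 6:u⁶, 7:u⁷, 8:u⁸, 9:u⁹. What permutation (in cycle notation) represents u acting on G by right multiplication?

(0 1 2 3 4 5 6 7 8 9)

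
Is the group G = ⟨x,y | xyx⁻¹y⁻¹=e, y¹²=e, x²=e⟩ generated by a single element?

|G| = 24, but the maximum element order in G is 12 < 24. No single element generates all of G, so G is not cyclic.

Answer: No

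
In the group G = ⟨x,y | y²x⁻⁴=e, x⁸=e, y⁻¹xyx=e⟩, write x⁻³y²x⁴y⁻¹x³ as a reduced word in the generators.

Multiply left to right, reducing at each step:
  (x⁵) · y² = x
  x · x⁴ = x⁵
  (x⁵) · y⁻¹ = xy
  (xy) · x³ = x²y⁻¹

Answer: x²y⁻¹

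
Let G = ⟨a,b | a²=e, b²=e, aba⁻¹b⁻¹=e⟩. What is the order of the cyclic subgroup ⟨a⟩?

|⟨a⟩| equals the order of a. Compute successive powers until reaching e:
  a¹ = a, a² = e.
The smallest positive k with aᵏ = e is 2, so |⟨a⟩| = 2.

Answer: 2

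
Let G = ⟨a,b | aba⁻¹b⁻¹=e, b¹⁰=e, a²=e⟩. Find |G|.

Enumerate words in the generators, reducing via the relations: the distinct elements are
  {a, b, e, ab, b², b³, b⁴, b⁵, b⁶, b⁷, b⁸, b⁹, ab², ab³, ab⁴, ab⁵, ab⁶, ab⁷, ab⁸, ab⁹}.
No further products give new elements, so |G| = 20.

Answer: 20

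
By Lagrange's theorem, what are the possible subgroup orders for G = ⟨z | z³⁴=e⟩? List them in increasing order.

|G| = 34 = 2 · 17. By Lagrange's theorem the order of any subgroup divides 34; the divisors of 34 are 1, 2, 17, 34.

Answer: 1, 2, 17, 34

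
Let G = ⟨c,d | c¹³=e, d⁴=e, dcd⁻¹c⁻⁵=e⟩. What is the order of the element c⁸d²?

Compute successive powers until reaching e:
  (c⁸d²)¹ = c⁸d², (c⁸d²)² = e.
The smallest positive k with (c⁸d²)ᵏ = e is 2.

Answer: 2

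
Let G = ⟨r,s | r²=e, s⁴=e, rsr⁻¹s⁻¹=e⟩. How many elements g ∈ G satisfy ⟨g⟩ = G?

⟨g⟩ = G would require ord(g) = |G| = 8, but the maximum element order in G is 4 < 8. So G is not cyclic and no single element generates it: the count is 0.

Answer: 0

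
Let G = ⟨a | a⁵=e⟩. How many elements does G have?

G is generated by a single element, so G is cyclic. The relator gives a⁵ = e and no smaller power is forced to be e, so the 5 powers {a, e, a², a³, a⁴} are distinct. Hence |G| = 5.

Answer: 5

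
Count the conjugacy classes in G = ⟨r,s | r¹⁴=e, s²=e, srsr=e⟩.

The conjugacy classes (representative and size) are:
  [e] (size 1), [r¹³] (size 2), [r²] (size 2), [r³] (size 2), [r¹⁰] (size 2), [r⁵] (size 2), [r⁸] (size 2), [r⁷] (size 1), [r⁶s] (size 7), [r⁹s] (size 7).
Class equation: 1 + 2 + 2 + 2 + 2 + 2 + 2 + 1 + 7 + 7 = 28 = |G|. So G has 10 conjugacy classes.

Answer: 10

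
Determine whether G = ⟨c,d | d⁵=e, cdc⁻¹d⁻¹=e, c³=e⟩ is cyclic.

|G| = 15. The element cd has order 15 (its powers give 15 distinct elements), so ⟨cd⟩ = G and G is cyclic.

Answer: Yes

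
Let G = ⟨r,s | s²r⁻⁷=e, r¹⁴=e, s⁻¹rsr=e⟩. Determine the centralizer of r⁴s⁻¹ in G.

⟨r⁴s⁻¹⟩ ⊆ C_G(r⁴s⁻¹) since powers of r⁴s⁻¹ commute with r⁴s⁻¹; so |C_G(r⁴s⁻¹)| ≥ |⟨r⁴s⁻¹⟩| = 4.
By orbit–stabilizer, |C_G(r⁴s⁻¹)| = |G| / |conj. class of r⁴s⁻¹| = 28 / 7 = 4.
The 4 elements commuting with r⁴s⁻¹ are {e, r⁷, r⁴s, r⁴s⁻¹}.

Answer: {e, r⁷, r⁴s, r⁴s⁻¹}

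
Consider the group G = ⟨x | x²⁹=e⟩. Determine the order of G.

G is generated by a single element, so G is cyclic. The relator gives x²⁹ = e and no smaller power is forced to be e, so the 29 powers {e, x, x², x³, x⁴, x⁵, x⁶, x⁷, x⁸, x⁹, x²², x²³, x²¹, x²⁰, x²⁴, x²⁵, x²⁶, x²⁷, x²⁸, x¹², x¹³, x¹¹, x¹⁰, x¹⁴, x¹⁵, x¹⁶, x¹⁷, x¹⁸, x¹⁹} are distinct. Hence |G| = 29.

Answer: 29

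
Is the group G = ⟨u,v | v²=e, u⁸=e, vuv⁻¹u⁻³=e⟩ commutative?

u·v = uv but v·u = u³v, so u·v ≠ v·u and G is not abelian.

Answer: No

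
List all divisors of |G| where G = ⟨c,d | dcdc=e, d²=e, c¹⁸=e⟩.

|G| = 36 = 2² · 3². By Lagrange's theorem the order of any subgroup divides 36; the divisors of 36 are 1, 2, 3, 4, 6, 9, 12, 18, 36.

Answer: 1, 2, 3, 4, 6, 9, 12, 18, 36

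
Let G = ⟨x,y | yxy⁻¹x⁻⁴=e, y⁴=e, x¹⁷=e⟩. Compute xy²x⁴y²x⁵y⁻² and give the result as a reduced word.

Multiply left to right, reducing at each step:
  x · y² = xy²
  (xy²) · x⁴ = x¹⁴y²
  (x¹⁴y²) · y² = x¹⁴
  (x¹⁴) · x⁵ = x²
  (x²) · y⁻² = x²y²

Answer: x²y²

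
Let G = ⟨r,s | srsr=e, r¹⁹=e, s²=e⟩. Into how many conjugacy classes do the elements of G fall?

The conjugacy classes (representative and size) are:
  [e] (size 1), [r¹⁸] (size 2), [r²] (size 2), [r¹⁶] (size 2), [r⁴] (size 2), [r¹⁴] (size 2), [r¹³] (size 2), [r¹²] (size 2), [r⁸] (size 2), [r⁹] (size 2), [s] (size 19).
Class equation: 1 + 2 + 2 + 2 + 2 + 2 + 2 + 2 + 2 + 2 + 19 = 38 = |G|. So G has 11 conjugacy classes.

Answer: 11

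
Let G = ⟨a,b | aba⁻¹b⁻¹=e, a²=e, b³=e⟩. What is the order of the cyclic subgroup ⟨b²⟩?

|⟨b²⟩| equals the order of b². Compute successive powers until reaching e:
  (b²)¹ = b², (b²)² = b, (b²)³ = e.
The smallest positive k with (b²)ᵏ = e is 3, so |⟨b²⟩| = 3.

Answer: 3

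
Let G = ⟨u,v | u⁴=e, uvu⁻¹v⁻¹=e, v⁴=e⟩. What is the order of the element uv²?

Compute successive powers until reaching e:
  (uv²)¹ = uv², (uv²)² = u², (uv²)³ = u³v², (uv²)⁴ = e.
The smallest positive k with (uv²)ᵏ = e is 4.

Answer: 4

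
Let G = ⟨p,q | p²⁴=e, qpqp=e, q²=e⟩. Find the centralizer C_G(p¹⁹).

⟨p¹⁹⟩ ⊆ C_G(p¹⁹) since powers of p¹⁹ commute with p¹⁹; so |C_G(p¹⁹)| ≥ |⟨p¹⁹⟩| = 24.
By orbit–stabilizer, |C_G(p¹⁹)| = |G| / |conj. class of p¹⁹| = 48 / 2 = 24.
The 24 elements commuting with p¹⁹ are {e, p, p², p³, p⁴, p⁵, p⁶, p⁷, p⁸, p⁹, p¹⁰, p¹¹, p¹², p¹³, p¹⁴, p¹⁵, p¹⁶, p¹⁷, p¹⁸, p¹⁹, p²⁰, p²¹, p²², p²³}.

Answer: {e, p, p², p³, p⁴, p⁵, p⁶, p⁷, p⁸, p⁹, p¹⁰, p¹¹, p¹², p¹³, p¹⁴, p¹⁵, p¹⁶, p¹⁷, p¹⁸, p¹⁹, p²⁰, p²¹, p²², p²³}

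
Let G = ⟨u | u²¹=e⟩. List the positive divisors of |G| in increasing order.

|G| = 21 = 3 · 7. By Lagrange's theorem the order of any subgroup divides 21; the divisors of 21 are 1, 3, 7, 21.

Answer: 1, 3, 7, 21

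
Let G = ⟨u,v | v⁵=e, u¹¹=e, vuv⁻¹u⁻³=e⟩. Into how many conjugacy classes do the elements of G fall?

The conjugacy classes (representative and size) are:
  [e] (size 1), [u³] (size 5), [u⁶] (size 5), [u⁷v] (size 11), [u⁹v²] (size 11), [u⁷v³] (size 11), [u⁷v⁴] (size 11).
Class equation: 1 + 5 + 5 + 11 + 11 + 11 + 11 = 55 = |G|. So G has 7 conjugacy classes.

Answer: 7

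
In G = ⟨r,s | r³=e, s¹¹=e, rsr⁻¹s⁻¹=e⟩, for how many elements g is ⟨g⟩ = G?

G is cyclic of order 33. An element generates G iff its order is 33, and a cyclic group of order 33 has exactly φ(33) = 20 such elements.

Answer: 20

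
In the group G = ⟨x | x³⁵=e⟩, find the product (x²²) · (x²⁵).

Compute (x²²) · (x²⁵) by multiplying left to right and reducing via the relations at each step:
  (x²²) · x²⁵ = x¹²

Answer: x¹²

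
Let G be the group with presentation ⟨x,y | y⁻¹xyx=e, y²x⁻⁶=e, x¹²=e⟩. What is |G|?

Enumerate words in the generators, reducing via the relations: the distinct elements are
  {e, x, y, xy, x², x³, x⁴, x⁵, x⁶, x⁷, x⁸, x⁹, x²y, x³y, x¹¹, x¹⁰, x⁴y, x⁵y, y⁻¹, xy⁻¹, x²y⁻¹, x³y⁻¹, x⁴y⁻¹, x⁵y⁻¹}.
No further products give new elements, so |G| = 24.

Answer: 24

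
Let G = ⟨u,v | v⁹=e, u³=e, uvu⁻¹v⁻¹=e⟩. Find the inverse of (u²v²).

The order of (u²v²) is 9 (smallest k with (u²v²)ᵏ = e), so (u²v²)⁻¹ = (u²v²)⁸ = uv⁷.
Check: (u²v²) · (uv⁷) → (u²v²) · u = v²;   (v²) · v⁷ = e, giving e as required.

Answer: uv⁷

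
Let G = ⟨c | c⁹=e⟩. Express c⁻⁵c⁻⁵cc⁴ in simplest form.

Multiply left to right, reducing at each step:
  (c⁴) · c⁻⁵ = c⁸
  (c⁸) · c = e
  e · c⁴ = c⁴

Answer: c⁴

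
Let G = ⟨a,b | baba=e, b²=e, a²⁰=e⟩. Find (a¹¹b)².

Compute successive powers of (a¹¹b), reducing at each step:
  (a¹¹b)²: (a¹¹b) · a¹¹ = b;   b · b = e

Answer: e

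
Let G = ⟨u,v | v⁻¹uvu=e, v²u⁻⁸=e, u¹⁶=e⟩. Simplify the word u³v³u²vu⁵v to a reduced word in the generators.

Multiply left to right, reducing at each step:
  (u³) · v³ = u³v⁻¹
  (u³v⁻¹) · u² = uv⁻¹
  (uv⁻¹) · v = u
  u · u⁵ = u⁶
  (u⁶) · v = u⁶v

Answer: u⁶v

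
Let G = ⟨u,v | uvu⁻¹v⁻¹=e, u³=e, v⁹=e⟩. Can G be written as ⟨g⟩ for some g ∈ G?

|G| = 27, but the maximum element order in G is 9 < 27. No single element generates all of G, so G is not cyclic.

Answer: No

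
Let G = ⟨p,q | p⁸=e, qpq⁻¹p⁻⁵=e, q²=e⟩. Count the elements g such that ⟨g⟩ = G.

⟨g⟩ = G would require ord(g) = |G| = 16, but the maximum element order in G is 8 < 16. So G is not cyclic and no single element generates it: the count is 0.

Answer: 0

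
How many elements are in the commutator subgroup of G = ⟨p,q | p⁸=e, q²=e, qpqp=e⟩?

G' = [G, G] is generated by all commutators. The generator-pair commutators are: [p, q] = p².
The subgroup they normally generate is {e, p², p⁴, p⁶}, of order 4.
Check: |G/G'| = 16/4 = 4 is the order of the abelianisation.

Answer: 4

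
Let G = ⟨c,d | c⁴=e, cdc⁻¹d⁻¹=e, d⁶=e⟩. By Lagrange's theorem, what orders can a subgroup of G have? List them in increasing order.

|G| = 24 = 2³ · 3. By Lagrange's theorem the order of any subgroup divides 24; the divisors of 24 are 1, 2, 3, 4, 6, 8, 12, 24.

Answer: 1, 2, 3, 4, 6, 8, 12, 24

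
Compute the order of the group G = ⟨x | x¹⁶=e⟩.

G is generated by a single element, so G is cyclic. The relator gives x¹⁶ = e and no smaller power is forced to be e, so the 16 powers {e, x, x², x³, x⁴, x⁵, x⁶, x⁷, x⁸, x⁹, x¹², x¹³, x¹¹, x¹⁰, x¹⁴, x¹⁵} are distinct. Hence |G| = 16.

Answer: 16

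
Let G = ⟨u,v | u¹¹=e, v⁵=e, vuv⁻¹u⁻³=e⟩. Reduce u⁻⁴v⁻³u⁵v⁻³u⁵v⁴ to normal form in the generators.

Multiply left to right, reducing at each step:
  (u⁷) · v⁻³ = u⁷v²
  (u⁷v²) · u⁵ = u⁸v²
  (u⁸v²) · v⁻³ = u⁸v⁴
  (u⁸v⁴) · u⁵ = u⁶v⁴
  (u⁶v⁴) · v⁴ = u⁶v³

Answer: u⁶v³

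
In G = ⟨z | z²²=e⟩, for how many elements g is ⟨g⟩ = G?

G is cyclic of order 22. An element generates G iff its order is 22, and a cyclic group of order 22 has exactly φ(22) = 10 such elements.

Answer: 10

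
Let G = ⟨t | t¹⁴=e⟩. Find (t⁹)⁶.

Compute successive powers of (t⁹), reducing at each step:
  (t⁹)²: (t⁹) · t⁹ = t⁴
  (t⁹)³: (t⁴) · t⁹ = t¹³
  (t⁹)⁴: (t¹³) · t⁹ = t⁸
  (t⁹)⁵: (t⁸) · t⁹ = t³
  (t⁹)⁶: (t³) · t⁹ = t¹²

Answer: t¹²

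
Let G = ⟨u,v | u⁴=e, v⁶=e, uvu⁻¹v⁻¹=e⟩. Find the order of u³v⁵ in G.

Compute successive powers until reaching e:
  (u³v⁵)¹ = u³v⁵, (u³v⁵)² = u²v⁴, (u³v⁵)³ = uv³, (u³v⁵)⁴ = v², (u³v⁵)⁵ = u³v, (u³v⁵)⁶ = u², (u³v⁵)⁷ = uv⁵, (u³v⁵)⁸ = v⁴, (u³v⁵)⁹ = u³v³, (u³v⁵)¹⁰ = u²v², (u³v⁵)¹¹ = uv, (u³v⁵)¹² = e.
The smallest positive k with (u³v⁵)ᵏ = e is 12.

Answer: 12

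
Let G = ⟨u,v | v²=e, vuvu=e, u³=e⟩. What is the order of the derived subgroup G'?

G' = [G, G] is generated by all commutators. The generator-pair commutators are: [u, v] = u².
The subgroup they normally generate is {e, u, u²}, of order 3.
Check: |G/G'| = 6/3 = 2 is the order of the abelianisation.

Answer: 3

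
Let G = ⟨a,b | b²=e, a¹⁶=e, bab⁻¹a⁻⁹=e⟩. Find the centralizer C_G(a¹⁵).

⟨a¹⁵⟩ ⊆ C_G(a¹⁵) since powers of a¹⁵ commute with a¹⁵; so |C_G(a¹⁵)| ≥ |⟨a¹⁵⟩| = 16.
By orbit–stabilizer, |C_G(a¹⁵)| = |G| / |conj. class of a¹⁵| = 32 / 2 = 16.
The 16 elements commuting with a¹⁵ are {e, a, a², a³, a⁴, a⁵, a⁶, a⁷, a⁸, a⁹, a¹⁰, a¹¹, a¹², a¹³, a¹⁴, a¹⁵}.

Answer: {e, a, a², a³, a⁴, a⁵, a⁶, a⁷, a⁸, a⁹, a¹⁰, a¹¹, a¹², a¹³, a¹⁴, a¹⁵}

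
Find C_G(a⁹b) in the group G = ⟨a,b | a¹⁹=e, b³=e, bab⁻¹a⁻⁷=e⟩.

⟨a⁹b⟩ ⊆ C_G(a⁹b) since powers of a⁹b commute with a⁹b; so |C_G(a⁹b)| ≥ |⟨a⁹b⟩| = 3.
By orbit–stabilizer, |C_G(a⁹b)| = |G| / |conj. class of a⁹b| = 57 / 19 = 3.
The 3 elements commuting with a⁹b are {e, a⁹b, a¹⁵b²}.

Answer: {e, a⁹b, a¹⁵b²}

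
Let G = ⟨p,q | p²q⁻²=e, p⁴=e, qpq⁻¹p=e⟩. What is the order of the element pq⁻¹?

Compute successive powers until reaching e:
  (pq⁻¹)¹ = pq⁻¹, (pq⁻¹)² = p², (pq⁻¹)³ = pq, (pq⁻¹)⁴ = e.
The smallest positive k with (pq⁻¹)ᵏ = e is 4.

Answer: 4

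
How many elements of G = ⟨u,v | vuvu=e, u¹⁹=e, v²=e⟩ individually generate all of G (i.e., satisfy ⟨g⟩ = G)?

⟨g⟩ = G would require ord(g) = |G| = 38, but the maximum element order in G is 19 < 38. So G is not cyclic and no single element generates it: the count is 0.

Answer: 0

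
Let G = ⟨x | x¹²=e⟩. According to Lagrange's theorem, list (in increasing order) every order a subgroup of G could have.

|G| = 12 = 2² · 3. By Lagrange's theorem the order of any subgroup divides 12; the divisors of 12 are 1, 2, 3, 4, 6, 12.

Answer: 1, 2, 3, 4, 6, 12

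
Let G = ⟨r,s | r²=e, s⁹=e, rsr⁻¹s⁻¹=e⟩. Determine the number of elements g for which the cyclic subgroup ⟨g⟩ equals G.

G is cyclic of order 18. An element generates G iff its order is 18, and a cyclic group of order 18 has exactly φ(18) = 6 such elements.

Answer: 6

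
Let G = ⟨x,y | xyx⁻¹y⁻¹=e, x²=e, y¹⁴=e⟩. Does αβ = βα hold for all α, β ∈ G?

Each pair of generators commutes: x·y = xy = y·x. Since the generators pairwise commute, every element of G commutes with every other, so G is abelian.

Answer: Yes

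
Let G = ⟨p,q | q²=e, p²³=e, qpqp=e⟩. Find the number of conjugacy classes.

The conjugacy classes (representative and size) are:
  [e] (size 1), [p] (size 2), [p²¹] (size 2), [p²⁰] (size 2), [p⁴] (size 2), [p¹⁸] (size 2), [p⁶] (size 2), [p¹⁶] (size 2), [p⁸] (size 2), [p⁹] (size 2), [p¹⁰] (size 2), [p¹²] (size 2), [p¹⁸q] (size 23).
Class equation: 1 + 2 + 2 + 2 + 2 + 2 + 2 + 2 + 2 + 2 + 2 + 2 + 23 = 46 = |G|. So G has 13 conjugacy classes.

Answer: 13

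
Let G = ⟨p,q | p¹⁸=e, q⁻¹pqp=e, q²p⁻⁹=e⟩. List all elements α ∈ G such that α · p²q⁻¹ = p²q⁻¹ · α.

⟨p²q⁻¹⟩ ⊆ C_G(p²q⁻¹) since powers of p²q⁻¹ commute with p²q⁻¹; so |C_G(p²q⁻¹)| ≥ |⟨p²q⁻¹⟩| = 4.
By orbit–stabilizer, |C_G(p²q⁻¹)| = |G| / |conj. class of p²q⁻¹| = 36 / 9 = 4.
The 4 elements commuting with p²q⁻¹ are {e, p⁹, p²q, p²q⁻¹}.

Answer: {e, p⁹, p²q, p²q⁻¹}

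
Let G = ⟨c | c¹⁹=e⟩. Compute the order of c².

Compute successive powers until reaching e:
  (c²)¹ = c², (c²)² = c⁴, (c²)³ = c⁶, (c²)⁴ = c⁸, (c²)⁵ = c¹⁰, (c²)⁶ = c¹², (c²)⁷ = c¹⁴, (c²)⁸ = c¹⁶, (c²)⁹ = c¹⁸, (c²)¹⁰ = c, (c²)¹¹ = c³, (c²)¹² = c⁵, (c²)¹³ = c⁷, (c²)¹⁴ = c⁹, (c²)¹⁵ = c¹¹, (c²)¹⁶ = c¹³, (c²)¹⁷ = c¹⁵, (c²)¹⁸ = c¹⁷, (c²)¹⁹ = e.
The smallest positive k with (c²)ᵏ = e is 19.

Answer: 19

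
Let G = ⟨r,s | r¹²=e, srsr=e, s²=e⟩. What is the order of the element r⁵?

Compute successive powers until reaching e:
  (r⁵)¹ = r⁵, (r⁵)² = r¹⁰, (r⁵)³ = r³, (r⁵)⁴ = r⁸, (r⁵)⁵ = r, (r⁵)⁶ = r⁶, (r⁵)⁷ = r¹¹, (r⁵)⁸ = r⁴, (r⁵)⁹ = r⁹, (r⁵)¹⁰ = r², (r⁵)¹¹ = r⁷, (r⁵)¹² = e.
The smallest positive k with (r⁵)ᵏ = e is 12.

Answer: 12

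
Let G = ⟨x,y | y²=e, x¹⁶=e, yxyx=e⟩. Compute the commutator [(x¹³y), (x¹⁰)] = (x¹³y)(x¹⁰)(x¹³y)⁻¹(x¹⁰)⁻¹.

[(x¹³y), (x¹⁰)] = (x¹³y)·(x¹⁰)·(x¹³y)⁻¹·(x¹⁰)⁻¹.
  (x¹³y) · (x¹⁰) = x³y
  (x³y) · (x¹³y) = x⁶
  (x⁶) · (x⁶) = x¹²

Answer: x¹²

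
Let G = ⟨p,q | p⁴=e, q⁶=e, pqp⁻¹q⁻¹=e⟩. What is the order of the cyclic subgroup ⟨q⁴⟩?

|⟨q⁴⟩| equals the order of q⁴. Compute successive powers until reaching e:
  (q⁴)¹ = q⁴, (q⁴)² = q², (q⁴)³ = e.
The smallest positive k with (q⁴)ᵏ = e is 3, so |⟨q⁴⟩| = 3.

Answer: 3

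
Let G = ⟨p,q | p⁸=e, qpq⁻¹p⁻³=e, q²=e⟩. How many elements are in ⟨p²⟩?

|⟨p²⟩| equals the order of p². Compute successive powers until reaching e:
  (p²)¹ = p², (p²)² = p⁴, (p²)³ = p⁶, (p²)⁴ = e.
The smallest positive k with (p²)ᵏ = e is 4, so |⟨p²⟩| = 4.

Answer: 4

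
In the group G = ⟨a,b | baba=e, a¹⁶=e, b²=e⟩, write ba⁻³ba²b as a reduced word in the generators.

Multiply left to right, reducing at each step:
  b · a⁻³ = a³b
  (a³b) · b = a³
  (a³) · a² = a⁵
  (a⁵) · b = a⁵b

Answer: a⁵b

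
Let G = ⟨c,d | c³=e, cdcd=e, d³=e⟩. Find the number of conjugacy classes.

The conjugacy classes (representative and size) are:
  [e] (size 1), [dc²] (size 4), [d²c] (size 4), [c²d²] (size 3).
Class equation: 1 + 4 + 4 + 3 = 12 = |G|. So G has 4 conjugacy classes.

Answer: 4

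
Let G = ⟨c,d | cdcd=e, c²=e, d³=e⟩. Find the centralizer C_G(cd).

⟨cd⟩ ⊆ C_G(cd) since powers of cd commute with cd; so |C_G(cd)| ≥ |⟨cd⟩| = 2.
By orbit–stabilizer, |C_G(cd)| = |G| / |conj. class of cd| = 6 / 3 = 2.
The 2 elements commuting with cd are {e, cd}.

Answer: {e, cd}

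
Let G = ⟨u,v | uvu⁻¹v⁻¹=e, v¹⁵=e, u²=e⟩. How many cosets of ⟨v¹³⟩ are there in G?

First find ord(v¹³) by computing successive powers:
  (v¹³)¹ = v¹³, (v¹³)² = v¹¹, (v¹³)³ = v⁹, (v¹³)⁴ = v⁷, (v¹³)⁵ = v⁵, (v¹³)⁶ = v³, (v¹³)⁷ = v, (v¹³)⁸ = v¹⁴, (v¹³)⁹ = v¹², (v¹³)¹⁰ = v¹⁰, (v¹³)¹¹ = v⁸, (v¹³)¹² = v⁶, (v¹³)¹³ = v⁴, (v¹³)¹⁴ = v², (v¹³)¹⁵ = e.
So |⟨v¹³⟩| = ord(v¹³) = 15. With |G| = 30, by Lagrange [G : ⟨v¹³⟩] = 30/15 = 2.

Answer: 2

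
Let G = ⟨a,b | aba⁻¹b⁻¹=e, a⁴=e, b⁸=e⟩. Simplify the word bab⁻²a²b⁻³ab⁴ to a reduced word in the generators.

Multiply left to right, reducing at each step:
  b · a = ab
  (ab) · b⁻² = ab⁷
  (ab⁷) · a² = a³b⁷
  (a³b⁷) · b⁻³ = a³b⁴
  (a³b⁴) · a = b⁴
  (b⁴) · b⁴ = e

Answer: e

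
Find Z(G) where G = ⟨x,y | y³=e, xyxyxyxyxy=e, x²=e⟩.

An element z ∈ Z(G) iff z commutes with every generator.
For example e is central: e·x = x = x·e; e·y = y = y·e.
Whereas x ∉ Z(G) since x·y = xy ≠ yx = y·x.
Checking each of the 60 elements this way gives Z(G) = {e}, of order 1.

Answer: {e}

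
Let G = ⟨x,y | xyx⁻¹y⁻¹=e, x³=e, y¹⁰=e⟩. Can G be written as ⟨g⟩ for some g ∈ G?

|G| = 30. The element xy has order 30 (its powers give 30 distinct elements), so ⟨xy⟩ = G and G is cyclic.

Answer: Yes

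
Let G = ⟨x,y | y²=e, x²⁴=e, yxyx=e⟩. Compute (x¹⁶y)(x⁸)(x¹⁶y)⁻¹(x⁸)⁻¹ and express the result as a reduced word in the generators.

[(x¹⁶y), (x⁸)] = (x¹⁶y)·(x⁸)·(x¹⁶y)⁻¹·(x⁸)⁻¹.
  (x¹⁶y) · (x⁸) = x⁸y
  (x⁸y) · (x¹⁶y) = x¹⁶
  (x¹⁶) · (x¹⁶) = x⁸

Answer: x⁸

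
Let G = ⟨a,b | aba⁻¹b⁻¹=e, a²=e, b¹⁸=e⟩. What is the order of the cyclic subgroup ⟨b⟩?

|⟨b⟩| equals the order of b. Compute successive powers until reaching e:
  b¹ = b, b² = b², b³ = b³, b⁴ = b⁴, b⁵ = b⁵, b⁶ = b⁶, b⁷ = b⁷, b⁸ = b⁸, b⁹ = b⁹, b¹⁰ = b¹⁰, b¹¹ = b¹¹, b¹² = b¹², b¹³ = b¹³, b¹⁴ = b¹⁴, b¹⁵ = b¹⁵, b¹⁶ = b¹⁶, b¹⁷ = b¹⁷, b¹⁸ = e.
The smallest positive k with bᵏ = e is 18, so |⟨b⟩| = 18.

Answer: 18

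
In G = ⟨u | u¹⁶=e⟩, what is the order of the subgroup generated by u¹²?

|⟨u¹²⟩| equals the order of u¹². Compute successive powers until reaching e:
  (u¹²)¹ = u¹², (u¹²)² = u⁸, (u¹²)³ = u⁴, (u¹²)⁴ = e.
The smallest positive k with (u¹²)ᵏ = e is 4, so |⟨u¹²⟩| = 4.

Answer: 4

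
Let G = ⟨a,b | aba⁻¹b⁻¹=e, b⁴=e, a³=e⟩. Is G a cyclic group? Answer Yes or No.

|G| = 12. The element ab has order 12 (its powers give 12 distinct elements), so ⟨ab⟩ = G and G is cyclic.

Answer: Yes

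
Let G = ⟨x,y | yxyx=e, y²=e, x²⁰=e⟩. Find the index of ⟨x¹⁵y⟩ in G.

First find ord(x¹⁵y) by computing successive powers:
  (x¹⁵y)¹ = x¹⁵y, (x¹⁵y)² = e.
So |⟨x¹⁵y⟩| = ord(x¹⁵y) = 2. With |G| = 40, by Lagrange [G : ⟨x¹⁵y⟩] = 40/2 = 20.

Answer: 20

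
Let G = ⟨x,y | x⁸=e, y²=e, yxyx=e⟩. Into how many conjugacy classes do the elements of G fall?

The conjugacy classes (representative and size) are:
  [e] (size 1), [x] (size 2), [x⁶] (size 2), [x³] (size 2), [x⁴] (size 1), [y] (size 4), [x⁵y] (size 4).
Class equation: 1 + 2 + 2 + 2 + 1 + 4 + 4 = 16 = |G|. So G has 7 conjugacy classes.

Answer: 7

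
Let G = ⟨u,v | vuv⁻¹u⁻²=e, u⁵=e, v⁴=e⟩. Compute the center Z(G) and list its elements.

An element z ∈ Z(G) iff z commutes with every generator.
For example e is central: e·u = u = u·e; e·v = v = v·e.
Whereas u ∉ Z(G) since u·v = uv ≠ u²v = v·u.
Checking each of the 20 elements this way gives Z(G) = {e}, of order 1.

Answer: {e}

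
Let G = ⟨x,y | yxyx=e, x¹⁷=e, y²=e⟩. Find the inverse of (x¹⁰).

The order of (x¹⁰) is 17 (smallest k with (x¹⁰)ᵏ = e), so (x¹⁰)⁻¹ = (x¹⁰)¹⁶ = x⁷.
Check: (x¹⁰) · (x⁷) → (x¹⁰) · x⁷ = e, giving e as required.

Answer: x⁷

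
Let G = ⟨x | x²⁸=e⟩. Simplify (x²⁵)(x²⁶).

Compute (x²⁵) · (x²⁶) by multiplying left to right and reducing via the relations at each step:
  (x²⁵) · x²⁶ = x²³

Answer: x²³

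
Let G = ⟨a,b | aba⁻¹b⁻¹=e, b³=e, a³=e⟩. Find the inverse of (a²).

The order of (a²) is 3 (smallest k with (a²)ᵏ = e), so (a²)⁻¹ = (a²)² = a.
Check: (a²) · a → (a²) · a = e, giving e as required.

Answer: a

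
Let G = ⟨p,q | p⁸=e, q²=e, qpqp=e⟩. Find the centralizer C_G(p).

⟨p⟩ ⊆ C_G(p) since powers of p commute with p; so |C_G(p)| ≥ |⟨p⟩| = 8.
By orbit–stabilizer, |C_G(p)| = |G| / |conj. class of p| = 16 / 2 = 8.
The 8 elements commuting with p are {e, p, p², p³, p⁴, p⁵, p⁶, p⁷}.

Answer: {e, p, p², p³, p⁴, p⁵, p⁶, p⁷}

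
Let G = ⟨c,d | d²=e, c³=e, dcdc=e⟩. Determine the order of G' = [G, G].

G' = [G, G] is generated by all commutators. The generator-pair commutators are: [c, d] = c².
The subgroup they normally generate is {e, c, c²}, of order 3.
Check: |G/G'| = 6/3 = 2 is the order of the abelianisation.

Answer: 3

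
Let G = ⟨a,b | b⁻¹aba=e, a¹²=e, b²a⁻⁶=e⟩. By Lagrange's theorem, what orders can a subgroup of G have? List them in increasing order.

|G| = 24 = 2³ · 3. By Lagrange's theorem the order of any subgroup divides 24; the divisors of 24 are 1, 2, 3, 4, 6, 8, 12, 24.

Answer: 1, 2, 3, 4, 6, 8, 12, 24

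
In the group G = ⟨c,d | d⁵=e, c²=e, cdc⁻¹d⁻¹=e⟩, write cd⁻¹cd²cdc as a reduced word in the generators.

Multiply left to right, reducing at each step:
  c · d⁻¹ = cd⁴
  (cd⁴) · c = d⁴
  (d⁴) · d² = d
  d · c = cd
  (cd) · d = cd²
  (cd²) · c = d²

Answer: d²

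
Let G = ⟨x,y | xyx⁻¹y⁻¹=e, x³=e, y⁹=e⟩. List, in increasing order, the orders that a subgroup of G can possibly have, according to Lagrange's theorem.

|G| = 27 = 3³. By Lagrange's theorem the order of any subgroup divides 27; the divisors of 27 are 1, 3, 9, 27.

Answer: 1, 3, 9, 27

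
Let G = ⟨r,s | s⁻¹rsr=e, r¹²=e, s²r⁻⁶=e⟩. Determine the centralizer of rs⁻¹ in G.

⟨rs⁻¹⟩ ⊆ C_G(rs⁻¹) since powers of rs⁻¹ commute with rs⁻¹; so |C_G(rs⁻¹)| ≥ |⟨rs⁻¹⟩| = 4.
By orbit–stabilizer, |C_G(rs⁻¹)| = |G| / |conj. class of rs⁻¹| = 24 / 6 = 4.
The 4 elements commuting with rs⁻¹ are {e, r⁶, rs, rs⁻¹}.

Answer: {e, r⁶, rs, rs⁻¹}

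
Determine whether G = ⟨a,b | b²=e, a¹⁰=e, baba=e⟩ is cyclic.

Every cyclic group is abelian. But a·b = ab while b·a = a⁹b, so a·b ≠ b·a and G is not abelian. Hence G is not cyclic.

Answer: No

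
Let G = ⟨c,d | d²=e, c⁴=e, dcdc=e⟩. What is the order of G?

Enumerate words in the generators, reducing via the relations: the distinct elements are
  {c, d, e, cd, c², c³, c²d, c³d}.
No further products give new elements, so |G| = 8.

Answer: 8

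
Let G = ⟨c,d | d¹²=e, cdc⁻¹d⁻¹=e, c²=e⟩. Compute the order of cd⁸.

Compute successive powers until reaching e:
  (cd⁸)¹ = cd⁸, (cd⁸)² = d⁴, (cd⁸)³ = c, (cd⁸)⁴ = d⁸, (cd⁸)⁵ = cd⁴, (cd⁸)⁶ = e.
The smallest positive k with (cd⁸)ᵏ = e is 6.

Answer: 6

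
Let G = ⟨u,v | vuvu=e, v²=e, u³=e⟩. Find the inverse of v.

The order of v is 2 (smallest k with vᵏ = e), so v⁻¹ = v¹ = v.
Check: v · v → v · v = e, giving e as required.

Answer: v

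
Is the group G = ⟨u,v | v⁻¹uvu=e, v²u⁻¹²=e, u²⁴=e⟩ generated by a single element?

Every cyclic group is abelian. But u·v = uv while v·u = u¹¹v⁻¹, so u·v ≠ v·u and G is not abelian. Hence G is not cyclic.

Answer: No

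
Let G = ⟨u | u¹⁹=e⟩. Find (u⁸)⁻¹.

The order of (u⁸) is 19 (smallest k with (u⁸)ᵏ = e), so (u⁸)⁻¹ = (u⁸)¹⁸ = u¹¹.
Check: (u⁸) · (u¹¹) → (u⁸) · u¹¹ = e, giving e as required.

Answer: u¹¹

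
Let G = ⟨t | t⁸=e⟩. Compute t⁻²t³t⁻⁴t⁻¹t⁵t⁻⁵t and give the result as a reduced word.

Multiply left to right, reducing at each step:
  (t⁶) · t³ = t
  t · t⁻⁴ = t⁵
  (t⁵) · t⁻¹ = t⁴
  (t⁴) · t⁵ = t
  t · t⁻⁵ = t⁴
  (t⁴) · t = t⁵

Answer: t⁵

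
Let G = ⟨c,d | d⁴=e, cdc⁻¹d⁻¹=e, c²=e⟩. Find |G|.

Enumerate words in the generators, reducing via the relations: the distinct elements are
  {c, d, e, cd, d², d³, cd², cd³}.
No further products give new elements, so |G| = 8.

Answer: 8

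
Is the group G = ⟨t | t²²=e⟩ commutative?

G has a single generator, so G is cyclic and hence abelian.

Answer: Yes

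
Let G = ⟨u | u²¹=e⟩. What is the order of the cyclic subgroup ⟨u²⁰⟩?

|⟨u²⁰⟩| equals the order of u²⁰. Compute successive powers until reaching e:
  (u²⁰)¹ = u²⁰, (u²⁰)² = u¹⁹, (u²⁰)³ = u¹⁸, (u²⁰)⁴ = u¹⁷, (u²⁰)⁵ = u¹⁶, (u²⁰)⁶ = u¹⁵, (u²⁰)⁷ = u¹⁴, (u²⁰)⁸ = u¹³, (u²⁰)⁹ = u¹², (u²⁰)¹⁰ = u¹¹, (u²⁰)¹¹ = u¹⁰, (u²⁰)¹² = u⁹, (u²⁰)¹³ = u⁸, (u²⁰)¹⁴ = u⁷, (u²⁰)¹⁵ = u⁶, (u²⁰)¹⁶ = u⁵, (u²⁰)¹⁷ = u⁴, (u²⁰)¹⁸ = u³, (u²⁰)¹⁹ = u², (u²⁰)²⁰ = u, (u²⁰)²¹ = e.
The smallest positive k with (u²⁰)ᵏ = e is 21, so |⟨u²⁰⟩| = 21.

Answer: 21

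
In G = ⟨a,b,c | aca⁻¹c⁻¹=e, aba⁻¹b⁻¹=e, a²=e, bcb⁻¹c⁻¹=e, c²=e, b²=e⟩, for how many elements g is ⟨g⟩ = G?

⟨g⟩ = G would require ord(g) = |G| = 8, but the maximum element order in G is 2 < 8. So G is not cyclic and no single element generates it: the count is 0.

Answer: 0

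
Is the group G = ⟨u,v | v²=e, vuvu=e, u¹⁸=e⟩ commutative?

u·v = uv but v·u = u¹⁷v, so u·v ≠ v·u and G is not abelian.

Answer: No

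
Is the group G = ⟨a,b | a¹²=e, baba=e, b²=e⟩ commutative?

a·b = ab but b·a = a¹¹b, so a·b ≠ b·a and G is not abelian.

Answer: No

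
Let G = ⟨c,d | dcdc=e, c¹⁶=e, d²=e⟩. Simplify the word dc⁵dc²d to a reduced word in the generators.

Multiply left to right, reducing at each step:
  d · c⁵ = c¹¹d
  (c¹¹d) · d = c¹¹
  (c¹¹) · c² = c¹³
  (c¹³) · d = c¹³d

Answer: c¹³d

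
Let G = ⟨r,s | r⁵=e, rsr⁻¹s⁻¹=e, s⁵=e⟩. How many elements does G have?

Enumerate words in the generators, reducing via the relations: the distinct elements are
  {e, r, s, rs, r², r³, r⁴, s², s³, s⁴, rs², rs³, rs⁴, r²s, r³s, r⁴s, r²s², r²s³, r²s⁴, r³s², r³s³, r³s⁴, r⁴s², r⁴s³, r⁴s⁴}.
No further products give new elements, so |G| = 25.

Answer: 25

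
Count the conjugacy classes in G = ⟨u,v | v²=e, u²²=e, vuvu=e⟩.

The conjugacy classes (representative and size) are:
  [e] (size 1), [u] (size 2), [u²] (size 2), [u¹⁹] (size 2), [u⁴] (size 2), [u⁵] (size 2), [u⁶] (size 2), [u⁷] (size 2), [u⁸] (size 2), [u¹³] (size 2), [u¹⁰] (size 2), [u¹¹] (size 1), [u⁶v] (size 11), [uv] (size 11).
Class equation: 1 + 2 + 2 + 2 + 2 + 2 + 2 + 2 + 2 + 2 + 2 + 1 + 11 + 11 = 44 = |G|. So G has 14 conjugacy classes.

Answer: 14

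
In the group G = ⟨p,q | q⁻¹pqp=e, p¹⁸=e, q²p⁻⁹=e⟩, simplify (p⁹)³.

Compute successive powers of (p⁹), reducing at each step:
  (p⁹)²: (p⁹) · p⁹ = e
  (p⁹)³: e · p⁹ = p⁹

Answer: p⁹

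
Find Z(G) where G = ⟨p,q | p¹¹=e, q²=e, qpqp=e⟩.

An element z ∈ Z(G) iff z commutes with every generator.
For example e is central: e·p = p = p·e; e·q = q = q·e.
Whereas p ∉ Z(G) since p·q = pq ≠ p¹⁰q = q·p.
Checking each of the 22 elements this way gives Z(G) = {e}, of order 1.

Answer: {e}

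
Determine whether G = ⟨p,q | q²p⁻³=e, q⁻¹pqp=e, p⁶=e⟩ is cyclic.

Every cyclic group is abelian. But p·q = pq while q·p = p²q⁻¹, so p·q ≠ q·p and G is not abelian. Hence G is not cyclic.

Answer: No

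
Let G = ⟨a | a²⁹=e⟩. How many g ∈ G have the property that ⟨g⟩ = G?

G is cyclic of order 29. An element generates G iff its order is 29, and a cyclic group of order 29 has exactly φ(29) = 28 such elements.

Answer: 28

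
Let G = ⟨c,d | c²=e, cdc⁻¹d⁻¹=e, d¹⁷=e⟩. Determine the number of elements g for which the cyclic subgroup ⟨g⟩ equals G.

G is cyclic of order 34. An element generates G iff its order is 34, and a cyclic group of order 34 has exactly φ(34) = 16 such elements.

Answer: 16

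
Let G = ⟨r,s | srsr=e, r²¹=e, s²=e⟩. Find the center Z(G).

An element z ∈ Z(G) iff z commutes with every generator.
For example e is central: e·r = r = r·e; e·s = s = s·e.
Whereas r ∉ Z(G) since r·s = rs ≠ r²⁰s = s·r.
Checking each of the 42 elements this way gives Z(G) = {e}, of order 1.

Answer: {e}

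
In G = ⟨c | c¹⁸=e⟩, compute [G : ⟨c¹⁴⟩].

First find ord(c¹⁴) by computing successive powers:
  (c¹⁴)¹ = c¹⁴, (c¹⁴)² = c¹⁰, (c¹⁴)³ = c⁶, (c¹⁴)⁴ = c², (c¹⁴)⁵ = c¹⁶, (c¹⁴)⁶ = c¹², (c¹⁴)⁷ = c⁸, (c¹⁴)⁸ = c⁴, (c¹⁴)⁹ = e.
So |⟨c¹⁴⟩| = ord(c¹⁴) = 9. With |G| = 18, by Lagrange [G : ⟨c¹⁴⟩] = 18/9 = 2.

Answer: 2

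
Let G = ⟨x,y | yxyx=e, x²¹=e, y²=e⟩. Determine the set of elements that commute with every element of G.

An element z ∈ Z(G) iff z commutes with every generator.
For example e is central: e·x = x = x·e; e·y = y = y·e.
Whereas x ∉ Z(G) since x·y = xy ≠ x²⁰y = y·x.
Checking each of the 42 elements this way gives Z(G) = {e}, of order 1.

Answer: {e}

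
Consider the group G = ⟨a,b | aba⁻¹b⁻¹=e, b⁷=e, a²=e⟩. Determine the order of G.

Enumerate words in the generators, reducing via the relations: the distinct elements are
  {a, b, e, ab, b², b³, b⁴, b⁵, b⁶, ab², ab³, ab⁴, ab⁵, ab⁶}.
No further products give new elements, so |G| = 14.

Answer: 14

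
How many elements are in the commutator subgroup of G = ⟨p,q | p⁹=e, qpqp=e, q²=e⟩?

G' = [G, G] is generated by all commutators. The generator-pair commutators are: [p, q] = p².
The subgroup they normally generate is {e, p, p², p³, p⁴, p⁵, p⁶, p⁷, p⁸}, of order 9.
Check: |G/G'| = 18/9 = 2 is the order of the abelianisation.

Answer: 9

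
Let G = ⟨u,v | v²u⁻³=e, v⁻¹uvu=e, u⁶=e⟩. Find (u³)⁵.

Compute successive powers of (u³), reducing at each step:
  (u³)²: (u³) · u³ = e
  (u³)³: e · u³ = u³
  (u³)⁴: (u³) · u³ = e
  (u³)⁵: e · u³ = u³

Answer: u³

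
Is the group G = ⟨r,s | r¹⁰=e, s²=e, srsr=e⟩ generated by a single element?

Every cyclic group is abelian. But r·s = rs while s·r = r⁹s, so r·s ≠ s·r and G is not abelian. Hence G is not cyclic.

Answer: No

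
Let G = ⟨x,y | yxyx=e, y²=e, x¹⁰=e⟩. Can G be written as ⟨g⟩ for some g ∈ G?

Every cyclic group is abelian. But x·y = xy while y·x = x⁹y, so x·y ≠ y·x and G is not abelian. Hence G is not cyclic.

Answer: No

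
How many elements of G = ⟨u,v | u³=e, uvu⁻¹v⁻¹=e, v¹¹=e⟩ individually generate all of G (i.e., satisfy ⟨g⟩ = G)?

G is cyclic of order 33. An element generates G iff its order is 33, and a cyclic group of order 33 has exactly φ(33) = 20 such elements.

Answer: 20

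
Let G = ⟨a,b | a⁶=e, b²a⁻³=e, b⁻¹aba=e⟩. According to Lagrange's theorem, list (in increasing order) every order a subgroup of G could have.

|G| = 12 = 2² · 3. By Lagrange's theorem the order of any subgroup divides 12; the divisors of 12 are 1, 2, 3, 4, 6, 12.

Answer: 1, 2, 3, 4, 6, 12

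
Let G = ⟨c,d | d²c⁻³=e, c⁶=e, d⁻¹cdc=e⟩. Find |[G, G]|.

G' = [G, G] is generated by all commutators. The generator-pair commutators are: [c, d] = c².
The subgroup they normally generate is {e, c², c⁴}, of order 3.
Check: |G/G'| = 12/3 = 4 is the order of the abelianisation.

Answer: 3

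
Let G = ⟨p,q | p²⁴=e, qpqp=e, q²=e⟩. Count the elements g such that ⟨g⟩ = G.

⟨g⟩ = G would require ord(g) = |G| = 48, but the maximum element order in G is 24 < 48. So G is not cyclic and no single element generates it: the count is 0.

Answer: 0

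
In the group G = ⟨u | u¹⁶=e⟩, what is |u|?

Compute successive powers until reaching e:
  u¹ = u, u² = u², u³ = u³, u⁴ = u⁴, u⁵ = u⁵, u⁶ = u⁶, u⁷ = u⁷, u⁸ = u⁸, u⁹ = u⁹, u¹⁰ = u¹⁰, u¹¹ = u¹¹, u¹² = u¹², u¹³ = u¹³, u¹⁴ = u¹⁴, u¹⁵ = u¹⁵, u¹⁶ = e.
The smallest positive k with uᵏ = e is 16.

Answer: 16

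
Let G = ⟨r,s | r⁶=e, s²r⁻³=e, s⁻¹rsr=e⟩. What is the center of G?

An element z ∈ Z(G) iff z commutes with every generator.
For example r³ is central: (r³)·r = r⁴ = r·(r³); (r³)·s = s⁻¹ = s·(r³).
Whereas r ∉ Z(G) since r·s = rs ≠ r²s⁻¹ = s·r.
Checking each of the 12 elements this way gives Z(G) = {e, r³}, of order 2.

Answer: {e, r³}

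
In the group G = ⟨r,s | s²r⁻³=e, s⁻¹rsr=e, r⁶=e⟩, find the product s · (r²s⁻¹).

Compute s · (r²s⁻¹) by multiplying left to right and reducing via the relations at each step:
  s · r² = rs⁻¹
  (rs⁻¹) · s⁻¹ = r⁴

Answer: r⁴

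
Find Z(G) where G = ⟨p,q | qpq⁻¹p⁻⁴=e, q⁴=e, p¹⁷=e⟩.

An element z ∈ Z(G) iff z commutes with every generator.
For example e is central: e·p = p = p·e; e·q = q = q·e.
Whereas p ∉ Z(G) since p·q = pq ≠ p⁴q = q·p.
Checking each of the 68 elements this way gives Z(G) = {e}, of order 1.

Answer: {e}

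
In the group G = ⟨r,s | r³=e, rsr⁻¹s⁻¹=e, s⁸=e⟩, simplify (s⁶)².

Compute successive powers of (s⁶), reducing at each step:
  (s⁶)²: (s⁶) · s⁶ = s⁴

Answer: s⁴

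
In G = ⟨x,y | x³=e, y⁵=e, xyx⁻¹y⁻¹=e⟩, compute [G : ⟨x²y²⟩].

First find ord(x²y²) by computing successive powers:
  (x²y²)¹ = x²y², (x²y²)² = xy⁴, (x²y²)³ = y, (x²y²)⁴ = x²y³, (x²y²)⁵ = x, (x²y²)⁶ = y², (x²y²)⁷ = x²y⁴, (x²y²)⁸ = xy, (x²y²)⁹ = y³, (x²y²)¹⁰ = x², (x²y²)¹¹ = xy², (x²y²)¹² = y⁴, (x²y²)¹³ = x²y, (x²y²)¹⁴ = xy³, (x²y²)¹⁵ = e.
So |⟨x²y²⟩| = ord(x²y²) = 15. With |G| = 15, by Lagrange [G : ⟨x²y²⟩] = 15/15 = 1.

Answer: 1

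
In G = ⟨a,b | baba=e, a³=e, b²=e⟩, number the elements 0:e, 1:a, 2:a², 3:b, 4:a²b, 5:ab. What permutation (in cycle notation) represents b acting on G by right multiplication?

(0 3)(1 5)(2 4)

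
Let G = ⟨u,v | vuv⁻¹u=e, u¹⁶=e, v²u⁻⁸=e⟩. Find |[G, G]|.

G' = [G, G] is generated by all commutators. The generator-pair commutators are: [u, v] = u².
The subgroup they normally generate is {e, u², u⁴, u⁶, u⁸, u¹⁰, u¹², u¹⁴}, of order 8.
Check: |G/G'| = 32/8 = 4 is the order of the abelianisation.

Answer: 8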